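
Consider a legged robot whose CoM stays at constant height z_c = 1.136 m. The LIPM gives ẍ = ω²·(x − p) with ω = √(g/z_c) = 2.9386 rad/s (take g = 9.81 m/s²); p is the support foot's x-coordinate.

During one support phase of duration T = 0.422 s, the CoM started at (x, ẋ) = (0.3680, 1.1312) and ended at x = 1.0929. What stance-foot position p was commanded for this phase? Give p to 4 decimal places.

p = 0.2357

ωT = 2.9386·0.422 = 1.240089; cosh(ωT) = 1.872640, sinh(ωT) = 1.583282
x(T) = p + (x₀−p)·cosh(ωT) + (ẋ₀/ω)·sinh(ωT) ⇒ p·(1 − cosh) = x(T) − x₀·cosh − (ẋ₀/ω)·sinh
numerator   = 1.0929 − (0.3680)·1.872640 − (1.1312/2.9386)·1.583282 = -0.205708
denominator = 1 − 1.872640 = -0.872640
p = -0.205708 / -0.872640 = 0.2357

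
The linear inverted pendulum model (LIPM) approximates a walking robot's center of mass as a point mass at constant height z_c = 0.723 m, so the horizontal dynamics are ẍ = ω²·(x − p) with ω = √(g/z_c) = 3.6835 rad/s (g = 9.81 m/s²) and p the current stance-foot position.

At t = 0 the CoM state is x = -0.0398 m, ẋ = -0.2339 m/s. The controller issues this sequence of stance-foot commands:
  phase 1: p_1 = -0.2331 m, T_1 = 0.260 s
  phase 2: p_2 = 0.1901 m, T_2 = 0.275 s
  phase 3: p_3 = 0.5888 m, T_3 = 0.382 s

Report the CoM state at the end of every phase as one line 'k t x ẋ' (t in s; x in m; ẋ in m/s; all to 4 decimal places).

phase 1: p=-0.2331, T=0.260, ωT=0.957710, cosh=1.494747, sinh=1.110976; start (x,ẋ)=(-0.039800, -0.233900) → end (x,ẋ)=(-0.014712, 0.441416)
phase 2: p=0.1901, T=0.275, ωT=1.012962, cosh=1.558444, sinh=1.195303; start (x,ẋ)=(-0.014712, 0.441416) → end (x,ẋ)=(0.014153, -0.213842)
phase 3: p=0.5888, T=0.382, ωT=1.407097, cosh=2.164468, sinh=1.919615; start (x,ẋ)=(0.014153, -0.213842) → end (x,ẋ)=(-0.766447, -4.526128)

1 0.2600 -0.0147 0.4414
2 0.5350 0.0142 -0.2138
3 0.9170 -0.7664 -4.5261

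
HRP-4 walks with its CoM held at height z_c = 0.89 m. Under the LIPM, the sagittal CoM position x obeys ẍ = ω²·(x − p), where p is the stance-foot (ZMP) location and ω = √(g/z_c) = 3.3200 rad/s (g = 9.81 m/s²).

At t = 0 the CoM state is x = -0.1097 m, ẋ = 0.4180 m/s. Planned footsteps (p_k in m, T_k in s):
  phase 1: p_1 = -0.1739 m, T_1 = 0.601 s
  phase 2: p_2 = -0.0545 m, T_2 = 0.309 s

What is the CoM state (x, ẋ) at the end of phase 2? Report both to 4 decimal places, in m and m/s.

phase 1: p=-0.1739, T=0.601, ωT=1.995320, cosh=3.745263, sinh=3.609293; start (x,ẋ)=(-0.109700, 0.418000) → end (x,ẋ)=(0.520969, 2.334819)
phase 2: p=-0.0545, T=0.309, ωT=1.025880, cosh=1.574015, sinh=1.215534; start (x,ẋ)=(0.520969, 2.334819) → end (x,ẋ)=(1.706132, 5.997387)

x = 1.7061, ẋ = 5.9974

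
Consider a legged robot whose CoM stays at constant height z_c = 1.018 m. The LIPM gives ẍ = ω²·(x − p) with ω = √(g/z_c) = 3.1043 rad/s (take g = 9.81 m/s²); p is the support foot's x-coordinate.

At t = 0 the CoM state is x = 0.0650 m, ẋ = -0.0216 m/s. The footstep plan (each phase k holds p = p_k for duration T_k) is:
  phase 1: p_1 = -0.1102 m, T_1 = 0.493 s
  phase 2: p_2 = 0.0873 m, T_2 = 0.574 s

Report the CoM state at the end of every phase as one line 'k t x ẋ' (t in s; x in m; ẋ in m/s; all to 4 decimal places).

phase 1: p=-0.1102, T=0.493, ωT=1.530420, cosh=2.418281, sinh=2.201836; start (x,ẋ)=(0.065000, -0.021600) → end (x,ẋ)=(0.298162, 1.145285)
phase 2: p=0.0873, T=0.574, ωT=1.781868, cosh=3.054634, sinh=2.886311; start (x,ẋ)=(0.298162, 1.145285) → end (x,ẋ)=(1.796268, 5.387746)

1 0.4930 0.2982 1.1453
2 1.0670 1.7963 5.3877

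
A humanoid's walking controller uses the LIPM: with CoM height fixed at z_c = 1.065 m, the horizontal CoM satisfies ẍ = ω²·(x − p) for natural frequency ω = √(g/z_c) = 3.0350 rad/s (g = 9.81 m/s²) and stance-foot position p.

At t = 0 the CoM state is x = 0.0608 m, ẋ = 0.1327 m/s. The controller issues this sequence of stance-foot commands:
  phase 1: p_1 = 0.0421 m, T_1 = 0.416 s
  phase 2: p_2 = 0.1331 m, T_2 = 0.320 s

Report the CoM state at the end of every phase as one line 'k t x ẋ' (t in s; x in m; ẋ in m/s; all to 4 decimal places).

1 0.4160 0.1489 0.3456
2 0.7360 0.2857 0.5759

phase 1: p=0.0421, T=0.416, ωT=1.262560, cosh=1.908693, sinh=1.625765; start (x,ẋ)=(0.060800, 0.132700) → end (x,ẋ)=(0.148876, 0.345553)
phase 2: p=0.1331, T=0.320, ωT=0.971200, cosh=1.509870, sinh=1.131242; start (x,ẋ)=(0.148876, 0.345553) → end (x,ẋ)=(0.285719, 0.575905)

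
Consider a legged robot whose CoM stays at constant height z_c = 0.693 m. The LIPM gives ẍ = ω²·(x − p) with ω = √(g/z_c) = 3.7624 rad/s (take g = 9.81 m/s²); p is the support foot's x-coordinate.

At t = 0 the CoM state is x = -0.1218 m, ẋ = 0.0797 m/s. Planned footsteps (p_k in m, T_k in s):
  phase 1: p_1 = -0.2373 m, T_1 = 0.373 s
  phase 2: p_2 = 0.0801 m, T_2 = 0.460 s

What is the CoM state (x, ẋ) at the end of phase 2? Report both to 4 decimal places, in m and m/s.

phase 1: p=-0.2373, T=0.373, ωT=1.403375, cosh=2.157338, sinh=1.911572; start (x,ẋ)=(-0.121800, 0.079700) → end (x,ẋ)=(0.052366, 1.002627)
phase 2: p=0.0801, T=0.460, ωT=1.730704, cosh=2.910893, sinh=2.733733; start (x,ẋ)=(0.052366, 1.002627) → end (x,ẋ)=(0.727871, 2.633285)

x = 0.7279, ẋ = 2.6333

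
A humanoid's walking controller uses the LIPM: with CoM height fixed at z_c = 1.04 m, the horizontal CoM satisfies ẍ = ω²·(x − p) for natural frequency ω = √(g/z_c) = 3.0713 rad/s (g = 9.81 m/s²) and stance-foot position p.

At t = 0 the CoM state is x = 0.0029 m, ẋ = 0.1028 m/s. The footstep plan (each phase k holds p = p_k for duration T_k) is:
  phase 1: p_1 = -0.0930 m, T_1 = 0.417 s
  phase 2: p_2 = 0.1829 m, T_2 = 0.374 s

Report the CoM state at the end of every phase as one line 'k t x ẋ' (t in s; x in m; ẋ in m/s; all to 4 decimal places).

1 0.4170 0.1485 0.6884
2 0.7910 0.4411 1.0449

phase 1: p=-0.0930, T=0.417, ωT=1.280732, cosh=1.938554, sinh=1.660720; start (x,ẋ)=(0.002900, 0.102800) → end (x,ẋ)=(0.148494, 0.688428)
phase 2: p=0.1829, T=0.374, ωT=1.148666, cosh=1.735521, sinh=1.418462; start (x,ẋ)=(0.148494, 0.688428) → end (x,ẋ)=(0.441133, 1.044889)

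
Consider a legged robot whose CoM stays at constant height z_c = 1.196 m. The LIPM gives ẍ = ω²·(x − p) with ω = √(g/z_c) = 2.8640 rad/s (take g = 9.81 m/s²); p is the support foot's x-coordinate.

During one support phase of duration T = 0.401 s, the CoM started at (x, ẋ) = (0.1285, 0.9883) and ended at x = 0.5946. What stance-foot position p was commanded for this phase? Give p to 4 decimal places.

p = 0.1601

ωT = 2.8640·0.401 = 1.148464; cosh(ωT) = 1.735235, sinh(ωT) = 1.418111
x(T) = p + (x₀−p)·cosh(ωT) + (ẋ₀/ω)·sinh(ωT) ⇒ p·(1 − cosh) = x(T) − x₀·cosh − (ẋ₀/ω)·sinh
numerator   = 0.5946 − (0.1285)·1.735235 − (0.9883/2.8640)·1.418111 = -0.117735
denominator = 1 − 1.735235 = -0.735235
p = -0.117735 / -0.735235 = 0.1601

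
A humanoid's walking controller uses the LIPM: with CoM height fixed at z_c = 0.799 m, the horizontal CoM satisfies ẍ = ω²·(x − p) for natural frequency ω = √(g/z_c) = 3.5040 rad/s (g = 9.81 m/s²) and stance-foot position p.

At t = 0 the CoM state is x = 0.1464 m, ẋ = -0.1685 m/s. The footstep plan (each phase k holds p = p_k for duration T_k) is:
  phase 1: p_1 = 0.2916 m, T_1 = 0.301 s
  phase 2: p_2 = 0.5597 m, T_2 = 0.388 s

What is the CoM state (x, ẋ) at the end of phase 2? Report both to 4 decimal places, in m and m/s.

phase 1: p=0.2916, T=0.301, ωT=1.054704, cosh=1.609710, sinh=1.261415; start (x,ẋ)=(0.146400, -0.168500) → end (x,ẋ)=(-0.002789, -0.913020)
phase 2: p=0.5597, T=0.388, ωT=1.359552, cosh=2.075612, sinh=1.818836; start (x,ẋ)=(-0.002789, -0.913020) → end (x,ẋ)=(-1.081733, -5.479929)

x = -1.0817, ẋ = -5.4799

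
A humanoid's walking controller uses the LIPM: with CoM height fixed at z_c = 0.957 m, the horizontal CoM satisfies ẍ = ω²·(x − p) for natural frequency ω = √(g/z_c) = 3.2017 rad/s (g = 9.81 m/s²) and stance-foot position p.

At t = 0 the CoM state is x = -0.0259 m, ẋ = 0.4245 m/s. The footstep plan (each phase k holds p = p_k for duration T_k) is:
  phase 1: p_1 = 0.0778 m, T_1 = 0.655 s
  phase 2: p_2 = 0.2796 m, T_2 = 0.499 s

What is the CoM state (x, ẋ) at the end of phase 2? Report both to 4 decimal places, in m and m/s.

phase 1: p=0.0778, T=0.655, ωT=2.097114, cosh=4.132721, sinh=4.009911; start (x,ẋ)=(-0.025900, 0.424500) → end (x,ẋ)=(0.180894, 0.422984)
phase 2: p=0.2796, T=0.499, ωT=1.597648, cosh=2.571885, sinh=2.369513; start (x,ẋ)=(0.180894, 0.422984) → end (x,ẋ)=(0.338782, 0.339038)

x = 0.3388, ẋ = 0.3390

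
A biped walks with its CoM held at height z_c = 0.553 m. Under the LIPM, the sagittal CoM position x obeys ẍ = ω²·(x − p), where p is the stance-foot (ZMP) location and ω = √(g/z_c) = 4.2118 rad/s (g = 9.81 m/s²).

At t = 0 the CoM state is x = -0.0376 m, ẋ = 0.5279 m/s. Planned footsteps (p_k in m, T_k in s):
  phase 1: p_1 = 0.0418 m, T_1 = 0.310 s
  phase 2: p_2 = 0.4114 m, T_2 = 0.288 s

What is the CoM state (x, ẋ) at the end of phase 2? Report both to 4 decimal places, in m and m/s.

x = 0.0117, ẋ = -1.1511

phase 1: p=0.0418, T=0.310, ωT=1.305658, cosh=1.980555, sinh=1.709561; start (x,ẋ)=(-0.037600, 0.527900) → end (x,ẋ)=(0.098817, 0.473829)
phase 2: p=0.4114, T=0.288, ωT=1.212998, cosh=1.830430, sinh=1.533125; start (x,ẋ)=(0.098817, 0.473829) → end (x,ẋ)=(0.011717, -1.151103)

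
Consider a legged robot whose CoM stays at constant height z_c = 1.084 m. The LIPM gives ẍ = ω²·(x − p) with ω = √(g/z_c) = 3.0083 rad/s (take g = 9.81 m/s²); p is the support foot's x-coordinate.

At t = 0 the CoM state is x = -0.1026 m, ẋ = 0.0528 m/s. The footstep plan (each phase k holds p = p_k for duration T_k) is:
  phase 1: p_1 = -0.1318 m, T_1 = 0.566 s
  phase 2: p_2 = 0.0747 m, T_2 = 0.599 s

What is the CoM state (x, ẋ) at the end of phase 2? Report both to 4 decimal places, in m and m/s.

x = 0.2097, ẋ = 0.5076

phase 1: p=-0.1318, T=0.566, ωT=1.702698, cosh=2.835463, sinh=2.653272; start (x,ẋ)=(-0.102600, 0.052800) → end (x,ẋ)=(-0.002436, 0.382782)
phase 2: p=0.0747, T=0.599, ωT=1.801972, cosh=3.113280, sinh=2.948307; start (x,ẋ)=(-0.002436, 0.382782) → end (x,ẋ)=(0.209703, 0.507561)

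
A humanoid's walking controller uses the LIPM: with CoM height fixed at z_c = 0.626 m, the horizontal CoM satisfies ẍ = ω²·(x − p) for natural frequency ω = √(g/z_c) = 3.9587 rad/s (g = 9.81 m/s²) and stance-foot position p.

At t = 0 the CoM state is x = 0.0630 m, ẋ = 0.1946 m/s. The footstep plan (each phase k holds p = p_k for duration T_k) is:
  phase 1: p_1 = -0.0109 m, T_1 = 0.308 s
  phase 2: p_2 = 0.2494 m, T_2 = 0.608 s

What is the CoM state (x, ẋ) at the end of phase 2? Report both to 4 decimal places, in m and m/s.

phase 1: p=-0.0109, T=0.308, ωT=1.219280, cosh=1.840096, sinh=1.544653; start (x,ẋ)=(0.063000, 0.194600) → end (x,ẋ)=(0.201014, 0.809968)
phase 2: p=0.2494, T=0.608, ωT=2.406890, cosh=5.594739, sinh=5.504644; start (x,ẋ)=(0.201014, 0.809968) → end (x,ẋ)=(1.104970, 3.477176)

x = 1.1050, ẋ = 3.4772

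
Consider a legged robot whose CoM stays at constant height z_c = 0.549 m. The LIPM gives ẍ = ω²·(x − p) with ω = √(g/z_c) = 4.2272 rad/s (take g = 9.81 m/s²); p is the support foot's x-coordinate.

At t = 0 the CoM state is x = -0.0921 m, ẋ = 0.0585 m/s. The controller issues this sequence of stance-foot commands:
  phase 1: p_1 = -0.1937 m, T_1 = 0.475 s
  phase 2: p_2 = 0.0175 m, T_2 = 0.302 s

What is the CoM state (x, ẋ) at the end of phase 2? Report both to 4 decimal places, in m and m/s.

phase 1: p=-0.1937, T=0.475, ωT=2.007920, cosh=3.791039, sinh=3.656771; start (x,ẋ)=(-0.092100, 0.058500) → end (x,ẋ)=(0.242075, 1.792299)
phase 2: p=0.0175, T=0.302, ωT=1.276614, cosh=1.931732, sinh=1.652752; start (x,ẋ)=(0.242075, 1.792299) → end (x,ẋ)=(1.152073, 5.031239)

x = 1.1521, ẋ = 5.0312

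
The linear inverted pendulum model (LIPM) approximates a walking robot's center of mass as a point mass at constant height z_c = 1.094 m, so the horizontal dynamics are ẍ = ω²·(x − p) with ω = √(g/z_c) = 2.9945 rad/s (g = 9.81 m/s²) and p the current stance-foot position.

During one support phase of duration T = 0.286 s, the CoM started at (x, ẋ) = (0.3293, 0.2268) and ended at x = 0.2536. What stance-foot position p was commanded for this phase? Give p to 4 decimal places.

ωT = 2.9945·0.286 = 0.856427; cosh(ωT) = 1.389704, sinh(ωT) = 0.965028
x(T) = p + (x₀−p)·cosh(ωT) + (ẋ₀/ω)·sinh(ωT) ⇒ p·(1 − cosh) = x(T) − x₀·cosh − (ẋ₀/ω)·sinh
numerator   = 0.2536 − (0.3293)·1.389704 − (0.2268/2.9945)·0.965028 = -0.277120
denominator = 1 − 1.389704 = -0.389704
p = -0.277120 / -0.389704 = 0.7111

p = 0.7111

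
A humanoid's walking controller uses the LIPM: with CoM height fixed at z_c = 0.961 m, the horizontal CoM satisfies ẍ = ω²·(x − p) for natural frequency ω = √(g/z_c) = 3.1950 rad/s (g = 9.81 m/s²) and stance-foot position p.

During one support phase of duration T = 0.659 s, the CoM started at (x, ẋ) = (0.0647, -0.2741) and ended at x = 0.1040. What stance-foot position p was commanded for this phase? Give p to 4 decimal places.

p = -0.0573

ωT = 3.1950·0.659 = 2.105505; cosh(ωT) = 4.166516, sinh(ωT) = 4.044732
x(T) = p + (x₀−p)·cosh(ωT) + (ẋ₀/ω)·sinh(ωT) ⇒ p·(1 − cosh) = x(T) − x₀·cosh − (ẋ₀/ω)·sinh
numerator   = 0.1040 − (0.0647)·4.166516 − (-0.2741/3.1950)·4.044732 = 0.181425
denominator = 1 − 4.166516 = -3.166516
p = 0.181425 / -3.166516 = -0.0573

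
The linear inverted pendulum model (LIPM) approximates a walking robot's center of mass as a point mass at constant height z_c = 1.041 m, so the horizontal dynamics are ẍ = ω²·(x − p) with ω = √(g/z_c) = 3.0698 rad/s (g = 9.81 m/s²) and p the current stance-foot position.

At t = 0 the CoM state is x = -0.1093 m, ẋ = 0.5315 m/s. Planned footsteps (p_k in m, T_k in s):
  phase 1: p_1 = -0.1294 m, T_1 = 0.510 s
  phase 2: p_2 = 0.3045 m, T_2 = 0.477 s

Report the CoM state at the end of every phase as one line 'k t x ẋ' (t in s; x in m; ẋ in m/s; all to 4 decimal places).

1 0.5100 0.3170 1.4685
2 0.9870 1.3120 3.4234

phase 1: p=-0.1294, T=0.510, ωT=1.565598, cosh=2.497249, sinh=2.288286; start (x,ẋ)=(-0.109300, 0.531500) → end (x,ẋ)=(0.316985, 1.468482)
phase 2: p=0.3045, T=0.477, ωT=1.464295, cosh=2.277866, sinh=2.046625; start (x,ẋ)=(0.316985, 1.468482) → end (x,ẋ)=(1.311971, 3.423445)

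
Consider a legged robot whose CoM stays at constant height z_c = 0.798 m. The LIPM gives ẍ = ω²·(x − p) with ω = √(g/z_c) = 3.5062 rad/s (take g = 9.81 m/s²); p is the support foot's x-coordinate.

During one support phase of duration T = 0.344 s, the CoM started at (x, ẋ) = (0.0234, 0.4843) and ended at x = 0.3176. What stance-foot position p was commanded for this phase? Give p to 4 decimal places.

p = -0.0792

ωT = 3.5062·0.344 = 1.206133; cosh(ωT) = 1.819947, sinh(ωT) = 1.520594
x(T) = p + (x₀−p)·cosh(ωT) + (ẋ₀/ω)·sinh(ωT) ⇒ p·(1 − cosh) = x(T) − x₀·cosh − (ẋ₀/ω)·sinh
numerator   = 0.3176 − (0.0234)·1.819947 − (0.4843/3.5062)·1.520594 = 0.064979
denominator = 1 − 1.819947 = -0.819947
p = 0.064979 / -0.819947 = -0.0792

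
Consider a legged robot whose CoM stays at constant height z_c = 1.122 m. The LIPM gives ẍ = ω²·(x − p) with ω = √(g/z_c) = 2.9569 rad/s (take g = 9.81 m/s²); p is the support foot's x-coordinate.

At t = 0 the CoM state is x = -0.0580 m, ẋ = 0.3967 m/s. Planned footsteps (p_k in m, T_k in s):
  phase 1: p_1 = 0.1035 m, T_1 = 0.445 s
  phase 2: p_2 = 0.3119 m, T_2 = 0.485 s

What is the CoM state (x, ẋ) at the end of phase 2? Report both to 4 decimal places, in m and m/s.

phase 1: p=0.1035, T=0.445, ωT=1.315821, cosh=1.998031, sinh=1.729777; start (x,ẋ)=(-0.058000, 0.396700) → end (x,ẋ)=(0.012886, -0.033418)
phase 2: p=0.3119, T=0.485, ωT=1.434097, cosh=2.217091, sinh=1.978761; start (x,ẋ)=(0.012886, -0.033418) → end (x,ẋ)=(-0.373404, -1.823619)

x = -0.3734, ẋ = -1.8236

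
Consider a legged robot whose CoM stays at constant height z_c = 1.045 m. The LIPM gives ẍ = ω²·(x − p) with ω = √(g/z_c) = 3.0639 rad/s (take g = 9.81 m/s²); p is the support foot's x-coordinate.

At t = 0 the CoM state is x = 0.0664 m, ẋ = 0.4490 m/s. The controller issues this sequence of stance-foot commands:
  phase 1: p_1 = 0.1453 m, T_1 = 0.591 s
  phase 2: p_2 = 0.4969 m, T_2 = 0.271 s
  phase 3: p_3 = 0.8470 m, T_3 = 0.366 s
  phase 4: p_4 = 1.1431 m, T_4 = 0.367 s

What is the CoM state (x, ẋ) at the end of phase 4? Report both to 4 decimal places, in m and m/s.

x = -0.3696, ẋ = -4.1717

phase 1: p=0.1453, T=0.591, ωT=1.810765, cosh=3.139326, sinh=2.975797; start (x,ẋ)=(0.066400, 0.449000) → end (x,ẋ)=(0.333696, 0.690183)
phase 2: p=0.4969, T=0.271, ωT=0.830317, cosh=1.364978, sinh=0.929067; start (x,ẋ)=(0.333696, 0.690183) → end (x,ẋ)=(0.483415, 0.477514)
phase 3: p=0.8470, T=0.366, ωT=1.121387, cosh=1.697468, sinh=1.371641; start (x,ẋ)=(0.483415, 0.477514) → end (x,ẋ)=(0.443598, -0.717429)
phase 4: p=1.1431, T=0.367, ωT=1.124451, cosh=1.701679, sinh=1.376848; start (x,ẋ)=(0.443598, -0.717429) → end (x,ẋ)=(-0.369624, -4.171701)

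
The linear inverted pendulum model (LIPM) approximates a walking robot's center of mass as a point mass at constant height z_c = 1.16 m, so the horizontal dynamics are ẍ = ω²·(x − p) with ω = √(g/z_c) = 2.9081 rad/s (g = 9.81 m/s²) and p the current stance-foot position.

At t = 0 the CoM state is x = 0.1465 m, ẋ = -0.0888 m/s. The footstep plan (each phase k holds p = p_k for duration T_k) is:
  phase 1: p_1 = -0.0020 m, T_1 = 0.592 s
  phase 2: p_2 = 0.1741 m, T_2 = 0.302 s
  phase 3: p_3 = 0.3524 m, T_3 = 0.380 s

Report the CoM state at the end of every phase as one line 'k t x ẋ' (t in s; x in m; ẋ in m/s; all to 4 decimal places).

1 0.5920 0.3439 0.9129
2 0.8940 0.7263 1.7798
3 1.2740 1.8014 4.4431

phase 1: p=-0.0020, T=0.592, ωT=1.721595, cosh=2.886112, sinh=2.707332; start (x,ẋ)=(0.146500, -0.088800) → end (x,ẋ)=(0.343918, 0.912882)
phase 2: p=0.1741, T=0.302, ωT=0.878246, cosh=1.411093, sinh=0.995582; start (x,ẋ)=(0.343918, 0.912882) → end (x,ẋ)=(0.726253, 1.779828)
phase 3: p=0.3524, T=0.380, ωT=1.105078, cosh=1.675323, sinh=1.344137; start (x,ẋ)=(0.726253, 1.779828) → end (x,ẋ)=(1.801369, 4.443134)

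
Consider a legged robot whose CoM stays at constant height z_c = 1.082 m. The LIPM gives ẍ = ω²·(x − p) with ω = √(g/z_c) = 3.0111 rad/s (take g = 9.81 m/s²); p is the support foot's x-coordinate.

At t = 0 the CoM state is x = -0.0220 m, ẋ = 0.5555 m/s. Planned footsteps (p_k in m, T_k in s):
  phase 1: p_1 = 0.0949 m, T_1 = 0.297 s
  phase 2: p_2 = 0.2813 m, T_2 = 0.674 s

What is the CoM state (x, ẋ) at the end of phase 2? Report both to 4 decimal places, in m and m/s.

phase 1: p=0.0949, T=0.297, ωT=0.894297, cosh=1.427255, sinh=1.018360; start (x,ẋ)=(-0.022000, 0.555500) → end (x,ẋ)=(0.115925, 0.434380)
phase 2: p=0.2813, T=0.674, ωT=2.029481, cosh=3.870771, sinh=3.739368; start (x,ẋ)=(0.115925, 0.434380) → end (x,ẋ)=(0.180611, -0.180672)

x = 0.1806, ẋ = -0.1807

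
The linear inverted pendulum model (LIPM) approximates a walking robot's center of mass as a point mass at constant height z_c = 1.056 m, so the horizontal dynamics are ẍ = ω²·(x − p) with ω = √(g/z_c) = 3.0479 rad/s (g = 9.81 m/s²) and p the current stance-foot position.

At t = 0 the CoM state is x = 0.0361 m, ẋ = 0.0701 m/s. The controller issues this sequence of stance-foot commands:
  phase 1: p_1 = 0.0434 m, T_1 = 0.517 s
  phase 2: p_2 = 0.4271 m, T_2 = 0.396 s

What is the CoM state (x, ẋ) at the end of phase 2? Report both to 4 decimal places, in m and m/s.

x = -0.1458, ẋ = -1.3905

phase 1: p=0.0434, T=0.517, ωT=1.575764, cosh=2.520642, sinh=2.313793; start (x,ẋ)=(0.036100, 0.070100) → end (x,ẋ)=(0.078215, 0.125216)
phase 2: p=0.4271, T=0.396, ωT=1.206968, cosh=1.821218, sinh=1.522115; start (x,ẋ)=(0.078215, 0.125216) → end (x,ẋ)=(-0.145763, -1.390520)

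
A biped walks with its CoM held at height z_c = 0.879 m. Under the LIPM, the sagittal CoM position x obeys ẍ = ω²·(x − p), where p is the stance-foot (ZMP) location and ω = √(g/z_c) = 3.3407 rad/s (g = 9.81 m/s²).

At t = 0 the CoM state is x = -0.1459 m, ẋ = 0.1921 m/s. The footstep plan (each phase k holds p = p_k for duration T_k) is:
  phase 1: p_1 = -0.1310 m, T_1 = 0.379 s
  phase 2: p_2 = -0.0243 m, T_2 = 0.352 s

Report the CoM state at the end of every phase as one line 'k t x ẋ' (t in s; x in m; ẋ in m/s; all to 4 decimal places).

phase 1: p=-0.1310, T=0.379, ωT=1.266125, cosh=1.914502, sinh=1.632580; start (x,ẋ)=(-0.145900, 0.192100) → end (x,ẋ)=(-0.065648, 0.286512)
phase 2: p=-0.0243, T=0.352, ωT=1.175926, cosh=1.774839, sinh=1.466306; start (x,ẋ)=(-0.065648, 0.286512) → end (x,ẋ)=(0.028070, 0.305970)

1 0.3790 -0.0656 0.2865
2 0.7310 0.0281 0.3060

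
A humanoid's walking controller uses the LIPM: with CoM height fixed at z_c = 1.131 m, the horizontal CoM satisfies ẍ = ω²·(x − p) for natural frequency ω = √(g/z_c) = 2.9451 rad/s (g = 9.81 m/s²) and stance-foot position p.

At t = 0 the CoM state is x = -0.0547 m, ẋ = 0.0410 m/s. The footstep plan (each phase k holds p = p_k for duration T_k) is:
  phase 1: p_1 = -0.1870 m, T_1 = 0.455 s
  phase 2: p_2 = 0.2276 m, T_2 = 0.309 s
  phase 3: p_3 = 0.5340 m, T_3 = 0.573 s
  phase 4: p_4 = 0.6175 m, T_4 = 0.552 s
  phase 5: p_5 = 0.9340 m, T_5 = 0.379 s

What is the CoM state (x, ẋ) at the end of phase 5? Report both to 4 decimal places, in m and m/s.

x = 1.8828, ẋ = 3.1315

phase 1: p=-0.1870, T=0.455, ωT=1.340021, cosh=2.040481, sinh=1.778641; start (x,ẋ)=(-0.054700, 0.041000) → end (x,ẋ)=(0.107717, 0.776683)
phase 2: p=0.2276, T=0.309, ωT=0.910036, cosh=1.443461, sinh=1.040951; start (x,ẋ)=(0.107717, 0.776683) → end (x,ẋ)=(0.329074, 0.753586)
phase 3: p=0.5340, T=0.573, ωT=1.687542, cosh=2.795576, sinh=2.610602; start (x,ẋ)=(0.329074, 0.753586) → end (x,ẋ)=(0.629108, 0.531133)
phase 4: p=0.6175, T=0.552, ωT=1.625695, cosh=2.639363, sinh=2.442588; start (x,ẋ)=(0.629108, 0.531133) → end (x,ẋ)=(1.088645, 1.485356)
phase 5: p=0.9340, T=0.379, ωT=1.116193, cosh=1.690366, sinh=1.362842; start (x,ẋ)=(1.088645, 1.485356) → end (x,ẋ)=(1.882754, 3.131495)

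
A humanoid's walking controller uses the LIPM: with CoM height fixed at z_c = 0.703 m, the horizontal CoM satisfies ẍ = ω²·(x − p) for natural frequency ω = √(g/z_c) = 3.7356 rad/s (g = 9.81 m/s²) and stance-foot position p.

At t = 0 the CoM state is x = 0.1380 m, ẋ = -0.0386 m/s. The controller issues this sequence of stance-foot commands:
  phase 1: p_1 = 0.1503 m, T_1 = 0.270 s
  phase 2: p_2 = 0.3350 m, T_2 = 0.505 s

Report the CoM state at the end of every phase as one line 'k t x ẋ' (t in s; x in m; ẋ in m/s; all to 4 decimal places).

1 0.2700 0.1189 -0.1146
2 0.7750 -0.4929 -2.9876

phase 1: p=0.1503, T=0.270, ωT=1.008612, cosh=1.553259, sinh=1.188534; start (x,ẋ)=(0.138000, -0.038600) → end (x,ẋ)=(0.118914, -0.114566)
phase 2: p=0.3350, T=0.505, ωT=1.886478, cosh=3.373851, sinh=3.222246; start (x,ẋ)=(0.118914, -0.114566) → end (x,ẋ)=(-0.492865, -2.987564)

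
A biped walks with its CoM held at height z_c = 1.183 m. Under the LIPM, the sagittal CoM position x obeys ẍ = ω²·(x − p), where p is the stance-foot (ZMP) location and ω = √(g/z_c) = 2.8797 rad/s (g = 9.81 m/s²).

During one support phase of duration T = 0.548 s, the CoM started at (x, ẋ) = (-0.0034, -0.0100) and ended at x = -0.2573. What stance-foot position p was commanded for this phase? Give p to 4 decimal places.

p = 0.1577

ωT = 2.8797·0.548 = 1.578076; cosh(ωT) = 2.525997, sinh(ωT) = 2.319625
x(T) = p + (x₀−p)·cosh(ωT) + (ẋ₀/ω)·sinh(ωT) ⇒ p·(1 − cosh) = x(T) − x₀·cosh − (ẋ₀/ω)·sinh
numerator   = -0.2573 − (-0.0034)·2.525997 − (-0.0100/2.8797)·2.319625 = -0.240657
denominator = 1 − 2.525997 = -1.525997
p = -0.240657 / -1.525997 = 0.1577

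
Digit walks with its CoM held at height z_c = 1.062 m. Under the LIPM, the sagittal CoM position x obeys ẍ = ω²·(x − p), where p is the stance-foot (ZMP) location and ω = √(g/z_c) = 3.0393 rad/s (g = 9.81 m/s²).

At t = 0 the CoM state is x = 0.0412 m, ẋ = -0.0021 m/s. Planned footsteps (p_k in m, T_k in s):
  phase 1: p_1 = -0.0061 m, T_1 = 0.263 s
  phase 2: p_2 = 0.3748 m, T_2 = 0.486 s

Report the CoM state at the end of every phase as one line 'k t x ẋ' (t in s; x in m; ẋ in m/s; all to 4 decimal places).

1 0.2630 0.0565 0.1247
2 0.7490 -0.2734 -1.7208

phase 1: p=-0.0061, T=0.263, ωT=0.799336, cosh=1.336845, sinh=0.887218; start (x,ẋ)=(0.041200, -0.002100) → end (x,ẋ)=(0.056520, 0.124738)
phase 2: p=0.3748, T=0.486, ωT=1.477100, cosh=2.304261, sinh=2.075962; start (x,ẋ)=(0.056520, 0.124738) → end (x,ẋ)=(-0.273400, -1.720751)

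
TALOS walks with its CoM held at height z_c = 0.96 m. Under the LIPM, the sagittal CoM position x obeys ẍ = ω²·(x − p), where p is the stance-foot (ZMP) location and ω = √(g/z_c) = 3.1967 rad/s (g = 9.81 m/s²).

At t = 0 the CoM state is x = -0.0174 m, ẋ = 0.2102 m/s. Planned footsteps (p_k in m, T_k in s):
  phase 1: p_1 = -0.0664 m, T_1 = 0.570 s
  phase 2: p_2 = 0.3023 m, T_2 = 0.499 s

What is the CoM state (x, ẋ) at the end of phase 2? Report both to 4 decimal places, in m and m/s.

phase 1: p=-0.0664, T=0.570, ωT=1.822119, cosh=3.173317, sinh=3.011634; start (x,ẋ)=(-0.017400, 0.210200) → end (x,ẋ)=(0.287123, 1.138768)
phase 2: p=0.3023, T=0.499, ωT=1.595153, cosh=2.565981, sinh=2.363104; start (x,ẋ)=(0.287123, 1.138768) → end (x,ẋ)=(1.105171, 2.807412)

x = 1.1052, ẋ = 2.8074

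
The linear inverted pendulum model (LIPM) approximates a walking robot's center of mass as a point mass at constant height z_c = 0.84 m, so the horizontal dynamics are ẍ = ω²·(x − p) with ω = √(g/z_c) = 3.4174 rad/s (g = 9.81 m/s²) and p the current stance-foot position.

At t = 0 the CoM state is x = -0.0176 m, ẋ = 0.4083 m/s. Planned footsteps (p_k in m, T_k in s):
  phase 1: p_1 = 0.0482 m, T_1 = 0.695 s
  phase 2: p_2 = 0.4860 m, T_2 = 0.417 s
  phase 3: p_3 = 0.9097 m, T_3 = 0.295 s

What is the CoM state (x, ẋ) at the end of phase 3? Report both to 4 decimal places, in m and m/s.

phase 1: p=0.0482, T=0.695, ωT=2.375093, cosh=5.422509, sinh=5.329504; start (x,ẋ)=(-0.017600, 0.408300) → end (x,ẋ)=(0.328151, 1.015592)
phase 2: p=0.4860, T=0.417, ωT=1.425056, cosh=2.199292, sinh=1.958797; start (x,ẋ)=(0.328151, 1.015592) → end (x,ẋ)=(0.720964, 1.176943)
phase 3: p=0.9097, T=0.295, ωT=1.008133, cosh=1.552690, sinh=1.187790; start (x,ẋ)=(0.720964, 1.176943) → end (x,ẋ)=(1.025724, 1.061321)

x = 1.0257, ẋ = 1.0613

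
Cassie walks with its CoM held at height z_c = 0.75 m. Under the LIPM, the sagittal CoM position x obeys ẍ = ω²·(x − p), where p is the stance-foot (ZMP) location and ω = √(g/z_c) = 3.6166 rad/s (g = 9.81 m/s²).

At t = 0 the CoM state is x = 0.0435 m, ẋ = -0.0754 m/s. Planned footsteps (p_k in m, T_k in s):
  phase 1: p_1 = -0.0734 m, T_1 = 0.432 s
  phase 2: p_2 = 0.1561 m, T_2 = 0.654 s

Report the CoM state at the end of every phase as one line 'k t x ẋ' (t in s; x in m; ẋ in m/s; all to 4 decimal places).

1 0.4320 0.1701 0.7763
2 1.0860 1.3640 4.4367

phase 1: p=-0.0734, T=0.432, ωT=1.562371, cosh=2.489879, sinh=2.280240; start (x,ẋ)=(0.043500, -0.075400) → end (x,ẋ)=(0.170128, 0.776304)
phase 2: p=0.1561, T=0.654, ωT=2.365256, cosh=5.370347, sinh=5.276422; start (x,ẋ)=(0.170128, 0.776304) → end (x,ẋ)=(1.364019, 4.436709)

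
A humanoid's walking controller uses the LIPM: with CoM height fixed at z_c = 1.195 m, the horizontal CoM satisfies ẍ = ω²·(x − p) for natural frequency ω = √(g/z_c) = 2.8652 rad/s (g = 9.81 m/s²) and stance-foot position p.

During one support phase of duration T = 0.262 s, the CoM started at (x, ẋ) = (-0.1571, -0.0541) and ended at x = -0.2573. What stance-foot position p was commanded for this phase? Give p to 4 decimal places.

p = 0.1296

ωT = 2.8652·0.262 = 0.750682; cosh(ωT) = 1.295245, sinh(ωT) = 0.823200
x(T) = p + (x₀−p)·cosh(ωT) + (ẋ₀/ω)·sinh(ωT) ⇒ p·(1 − cosh) = x(T) − x₀·cosh − (ẋ₀/ω)·sinh
numerator   = -0.2573 − (-0.1571)·1.295245 − (-0.0541/2.8652)·0.823200 = -0.038274
denominator = 1 − 1.295245 = -0.295245
p = -0.038274 / -0.295245 = 0.1296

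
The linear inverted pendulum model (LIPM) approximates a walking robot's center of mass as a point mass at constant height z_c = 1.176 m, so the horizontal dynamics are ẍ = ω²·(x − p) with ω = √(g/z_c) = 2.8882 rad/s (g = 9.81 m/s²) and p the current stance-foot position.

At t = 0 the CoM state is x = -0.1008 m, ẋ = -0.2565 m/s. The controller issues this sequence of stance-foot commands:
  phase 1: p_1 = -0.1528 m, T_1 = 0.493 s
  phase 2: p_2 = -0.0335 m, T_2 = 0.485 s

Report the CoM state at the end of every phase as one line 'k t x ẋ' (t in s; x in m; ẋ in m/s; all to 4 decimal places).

1 0.4930 -0.2123 -0.2697
2 0.9780 -0.5963 -1.5648

phase 1: p=-0.1528, T=0.493, ωT=1.423883, cosh=2.196996, sinh=1.956219; start (x,ẋ)=(-0.100800, -0.256500) → end (x,ẋ)=(-0.212287, -0.269732)
phase 2: p=-0.0335, T=0.485, ωT=1.400777, cosh=2.152379, sinh=1.905973; start (x,ẋ)=(-0.212287, -0.269732) → end (x,ẋ)=(-0.596319, -1.564759)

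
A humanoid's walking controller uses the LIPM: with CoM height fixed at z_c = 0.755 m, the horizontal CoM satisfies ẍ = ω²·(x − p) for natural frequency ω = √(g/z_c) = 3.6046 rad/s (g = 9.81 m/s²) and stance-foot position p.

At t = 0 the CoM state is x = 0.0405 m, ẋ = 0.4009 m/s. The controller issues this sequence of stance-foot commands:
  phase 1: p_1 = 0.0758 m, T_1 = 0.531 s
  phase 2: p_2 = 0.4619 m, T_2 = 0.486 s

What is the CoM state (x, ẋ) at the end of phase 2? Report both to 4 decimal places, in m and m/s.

phase 1: p=0.0758, T=0.531, ωT=1.914043, cosh=3.463964, sinh=3.316481; start (x,ẋ)=(0.040500, 0.400900) → end (x,ẋ)=(0.322378, 0.966706)
phase 2: p=0.4619, T=0.486, ωT=1.751836, cosh=2.969315, sinh=2.795860; start (x,ẋ)=(0.322378, 0.966706) → end (x,ẋ)=(0.797427, 1.464356)

x = 0.7974, ẋ = 1.4644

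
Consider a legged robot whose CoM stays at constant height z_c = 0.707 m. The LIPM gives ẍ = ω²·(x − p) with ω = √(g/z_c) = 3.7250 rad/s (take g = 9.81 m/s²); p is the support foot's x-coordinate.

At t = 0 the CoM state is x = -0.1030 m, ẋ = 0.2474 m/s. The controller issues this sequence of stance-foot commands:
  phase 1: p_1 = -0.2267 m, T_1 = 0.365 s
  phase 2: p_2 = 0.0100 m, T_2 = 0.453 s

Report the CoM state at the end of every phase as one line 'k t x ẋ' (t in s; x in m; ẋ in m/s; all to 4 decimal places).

phase 1: p=-0.2267, T=0.365, ωT=1.359625, cosh=2.075745, sinh=1.818988; start (x,ẋ)=(-0.103000, 0.247400) → end (x,ẋ)=(0.150880, 1.351697)
phase 2: p=0.0100, T=0.453, ωT=1.687425, cosh=2.795269, sinh=2.610274; start (x,ẋ)=(0.150880, 1.351697) → end (x,ẋ)=(1.350991, 5.148169)

1 0.3650 0.1509 1.3517
2 0.8180 1.3510 5.1482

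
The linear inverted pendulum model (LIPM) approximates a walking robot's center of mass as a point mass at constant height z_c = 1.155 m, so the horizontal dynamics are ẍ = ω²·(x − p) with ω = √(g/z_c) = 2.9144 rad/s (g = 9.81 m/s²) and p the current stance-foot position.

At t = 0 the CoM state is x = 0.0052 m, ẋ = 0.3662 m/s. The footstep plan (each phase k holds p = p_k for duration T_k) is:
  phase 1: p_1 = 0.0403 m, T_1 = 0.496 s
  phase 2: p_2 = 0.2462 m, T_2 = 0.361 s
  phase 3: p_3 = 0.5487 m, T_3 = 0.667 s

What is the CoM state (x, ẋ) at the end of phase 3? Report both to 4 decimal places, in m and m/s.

phase 1: p=0.0403, T=0.496, ωT=1.445542, cosh=2.239886, sinh=2.004268; start (x,ẋ)=(0.005200, 0.366200) → end (x,ẋ)=(0.213520, 0.615219)
phase 2: p=0.2462, T=0.361, ωT=1.052098, cosh=1.606429, sinh=1.257225; start (x,ẋ)=(0.213520, 0.615219) → end (x,ẋ)=(0.459097, 0.868564)
phase 3: p=0.5487, T=0.667, ωT=1.943905, cosh=3.564560, sinh=3.421416; start (x,ẋ)=(0.459097, 0.868564) → end (x,ẋ)=(1.248974, 2.202590)

x = 1.2490, ẋ = 2.2026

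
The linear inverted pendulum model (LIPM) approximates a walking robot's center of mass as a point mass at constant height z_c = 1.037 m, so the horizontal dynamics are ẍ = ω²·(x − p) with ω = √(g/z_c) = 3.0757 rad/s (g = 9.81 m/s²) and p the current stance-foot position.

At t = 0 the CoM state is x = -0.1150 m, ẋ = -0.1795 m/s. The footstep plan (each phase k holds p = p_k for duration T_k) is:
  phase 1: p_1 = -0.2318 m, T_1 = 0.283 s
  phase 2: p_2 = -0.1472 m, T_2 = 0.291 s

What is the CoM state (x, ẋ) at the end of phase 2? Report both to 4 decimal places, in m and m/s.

phase 1: p=-0.2318, T=0.283, ωT=0.870423, cosh=1.403348, sinh=0.984573; start (x,ẋ)=(-0.115000, -0.179500) → end (x,ẋ)=(-0.125349, 0.101799)
phase 2: p=-0.1472, T=0.291, ωT=0.895029, cosh=1.428001, sinh=1.019405; start (x,ẋ)=(-0.125349, 0.101799) → end (x,ẋ)=(-0.082257, 0.213879)

x = -0.0823, ẋ = 0.2139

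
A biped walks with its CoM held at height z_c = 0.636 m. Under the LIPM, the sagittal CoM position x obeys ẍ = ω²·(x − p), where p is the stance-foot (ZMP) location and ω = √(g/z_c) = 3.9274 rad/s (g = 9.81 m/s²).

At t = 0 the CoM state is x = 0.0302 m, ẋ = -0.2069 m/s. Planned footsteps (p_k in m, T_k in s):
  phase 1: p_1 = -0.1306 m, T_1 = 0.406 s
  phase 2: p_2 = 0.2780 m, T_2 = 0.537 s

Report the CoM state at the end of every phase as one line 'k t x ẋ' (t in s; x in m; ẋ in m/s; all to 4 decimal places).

1 0.4060 0.1574 0.9607
2 0.9430 0.7667 2.0934

phase 1: p=-0.1306, T=0.406, ωT=1.594524, cosh=2.564495, sinh=2.361490; start (x,ẋ)=(0.030200, -0.206900) → end (x,ẋ)=(0.157365, 0.960748)
phase 2: p=0.2780, T=0.537, ωT=2.109014, cosh=4.180734, sinh=4.059377; start (x,ẋ)=(0.157365, 0.960748) → end (x,ẋ)=(0.766690, 2.093371)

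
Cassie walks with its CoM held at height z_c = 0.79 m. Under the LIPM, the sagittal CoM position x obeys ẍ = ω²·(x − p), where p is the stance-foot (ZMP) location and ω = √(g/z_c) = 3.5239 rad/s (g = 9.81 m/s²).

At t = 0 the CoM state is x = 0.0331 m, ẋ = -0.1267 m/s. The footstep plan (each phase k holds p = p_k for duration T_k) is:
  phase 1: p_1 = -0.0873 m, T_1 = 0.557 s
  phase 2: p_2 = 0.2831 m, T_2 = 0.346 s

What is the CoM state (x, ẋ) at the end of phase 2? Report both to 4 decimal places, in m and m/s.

x = 0.6222, ẋ = 1.5578

phase 1: p=-0.0873, T=0.557, ωT=1.962812, cosh=3.629892, sinh=3.489429; start (x,ẋ)=(0.033100, -0.126700) → end (x,ẋ)=(0.224278, 1.020579)
phase 2: p=0.2831, T=0.346, ωT=1.219269, cosh=1.840080, sinh=1.544634; start (x,ẋ)=(0.224278, 1.020579) → end (x,ẋ)=(0.622215, 1.557773)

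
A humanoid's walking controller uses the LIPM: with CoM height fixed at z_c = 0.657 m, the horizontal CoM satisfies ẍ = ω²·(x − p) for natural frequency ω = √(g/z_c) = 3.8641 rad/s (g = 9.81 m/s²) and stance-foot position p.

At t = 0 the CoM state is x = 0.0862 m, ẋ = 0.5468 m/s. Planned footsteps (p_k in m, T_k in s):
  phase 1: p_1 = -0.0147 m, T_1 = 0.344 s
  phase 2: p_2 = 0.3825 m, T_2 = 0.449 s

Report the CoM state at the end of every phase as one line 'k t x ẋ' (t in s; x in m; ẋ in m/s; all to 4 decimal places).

phase 1: p=-0.0147, T=0.344, ωT=1.329250, cosh=2.021443, sinh=1.756767; start (x,ẋ)=(0.086200, 0.546800) → end (x,ẋ)=(0.437860, 1.790267)
phase 2: p=0.3825, T=0.449, ωT=1.734981, cosh=2.922612, sinh=2.746208; start (x,ẋ)=(0.437860, 1.790267) → end (x,ẋ)=(1.816634, 5.819711)

1 0.3440 0.4379 1.7903
2 0.7930 1.8166 5.8197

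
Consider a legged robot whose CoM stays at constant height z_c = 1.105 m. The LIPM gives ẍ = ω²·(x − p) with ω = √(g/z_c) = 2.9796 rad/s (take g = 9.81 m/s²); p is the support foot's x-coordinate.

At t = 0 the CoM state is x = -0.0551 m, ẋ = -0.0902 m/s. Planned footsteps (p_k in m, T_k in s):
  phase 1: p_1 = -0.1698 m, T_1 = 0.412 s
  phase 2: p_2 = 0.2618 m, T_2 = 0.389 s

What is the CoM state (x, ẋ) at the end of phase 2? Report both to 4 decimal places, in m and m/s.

phase 1: p=-0.1698, T=0.412, ωT=1.227595, cosh=1.853004, sinh=1.560008; start (x,ẋ)=(-0.055100, -0.090200) → end (x,ẋ)=(-0.004486, 0.366007)
phase 2: p=0.2618, T=0.389, ωT=1.159064, cosh=1.750365, sinh=1.436585; start (x,ẋ)=(-0.004486, 0.366007) → end (x,ẋ)=(-0.027830, -0.499176)

x = -0.0278, ẋ = -0.4992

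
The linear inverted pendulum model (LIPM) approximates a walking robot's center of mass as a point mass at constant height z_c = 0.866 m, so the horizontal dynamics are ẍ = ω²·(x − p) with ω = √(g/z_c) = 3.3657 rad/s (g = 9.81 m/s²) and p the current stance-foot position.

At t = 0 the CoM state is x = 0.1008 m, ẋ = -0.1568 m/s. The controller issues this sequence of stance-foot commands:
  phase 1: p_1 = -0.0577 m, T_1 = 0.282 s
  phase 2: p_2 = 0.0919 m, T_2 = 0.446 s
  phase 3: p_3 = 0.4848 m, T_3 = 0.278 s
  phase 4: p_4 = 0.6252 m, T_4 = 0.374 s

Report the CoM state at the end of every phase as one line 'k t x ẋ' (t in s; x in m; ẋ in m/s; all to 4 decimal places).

1 0.2820 0.1266 0.3530
2 0.7280 0.3971 1.0798
3 1.0060 0.7017 1.2695
4 1.3800 1.3812 2.8320

phase 1: p=-0.0577, T=0.282, ωT=0.949127, cosh=1.485266, sinh=1.098188; start (x,ẋ)=(0.100800, -0.156800) → end (x,ẋ)=(0.126553, 0.352953)
phase 2: p=0.0919, T=0.446, ωT=1.501102, cosh=2.354758, sinh=2.131874; start (x,ẋ)=(0.126553, 0.352953) → end (x,ẋ)=(0.397064, 1.079762)
phase 3: p=0.4848, T=0.278, ωT=0.935665, cosh=1.470616, sinh=1.078291; start (x,ẋ)=(0.397064, 1.079762) → end (x,ẋ)=(0.701704, 1.269502)
phase 4: p=0.6252, T=0.374, ωT=1.258772, cosh=1.902548, sinh=1.618546; start (x,ẋ)=(0.701704, 1.269502) → end (x,ẋ)=(1.381248, 2.832045)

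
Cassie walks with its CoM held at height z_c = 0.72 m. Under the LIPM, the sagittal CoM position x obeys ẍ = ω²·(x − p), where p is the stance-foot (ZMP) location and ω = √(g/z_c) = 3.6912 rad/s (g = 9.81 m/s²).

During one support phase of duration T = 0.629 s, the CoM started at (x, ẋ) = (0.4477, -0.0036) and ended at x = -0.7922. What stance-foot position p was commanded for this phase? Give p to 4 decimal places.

p = 0.7456

ωT = 3.6912·0.629 = 2.321765; cosh(ωT) = 5.145874, sinh(ωT) = 5.047774
x(T) = p + (x₀−p)·cosh(ωT) + (ẋ₀/ω)·sinh(ωT) ⇒ p·(1 − cosh) = x(T) − x₀·cosh − (ẋ₀/ω)·sinh
numerator   = -0.7922 − (0.4477)·5.145874 − (-0.0036/3.6912)·5.047774 = -3.091085
denominator = 1 − 5.145874 = -4.145874
p = -3.091085 / -4.145874 = 0.7456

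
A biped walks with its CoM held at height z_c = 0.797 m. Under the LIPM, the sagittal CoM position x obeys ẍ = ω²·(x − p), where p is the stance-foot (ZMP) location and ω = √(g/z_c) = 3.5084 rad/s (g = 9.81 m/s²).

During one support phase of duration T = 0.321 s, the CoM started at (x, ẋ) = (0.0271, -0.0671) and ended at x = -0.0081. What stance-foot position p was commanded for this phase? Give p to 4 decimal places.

ωT = 3.5084·0.321 = 1.126196; cosh(ωT) = 1.704084, sinh(ωT) = 1.379820
x(T) = p + (x₀−p)·cosh(ωT) + (ẋ₀/ω)·sinh(ωT) ⇒ p·(1 − cosh) = x(T) − x₀·cosh − (ẋ₀/ω)·sinh
numerator   = -0.0081 − (0.0271)·1.704084 − (-0.0671/3.5084)·1.379820 = -0.027891
denominator = 1 − 1.704084 = -0.704084
p = -0.027891 / -0.704084 = 0.0396

p = 0.0396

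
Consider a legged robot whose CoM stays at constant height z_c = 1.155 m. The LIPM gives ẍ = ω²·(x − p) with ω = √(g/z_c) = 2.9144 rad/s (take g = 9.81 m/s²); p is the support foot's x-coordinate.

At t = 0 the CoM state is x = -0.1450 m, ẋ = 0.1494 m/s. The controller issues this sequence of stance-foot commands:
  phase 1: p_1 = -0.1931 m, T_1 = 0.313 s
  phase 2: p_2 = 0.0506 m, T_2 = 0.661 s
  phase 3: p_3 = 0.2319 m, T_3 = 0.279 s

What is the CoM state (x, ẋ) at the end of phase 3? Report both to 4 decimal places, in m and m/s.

phase 1: p=-0.1931, T=0.313, ωT=0.912207, cosh=1.445724, sinh=1.044088; start (x,ẋ)=(-0.145000, 0.149400) → end (x,ẋ)=(-0.070038, 0.362354)
phase 2: p=0.0506, T=0.661, ωT=1.926418, cosh=3.505274, sinh=3.359605; start (x,ẋ)=(-0.070038, 0.362354) → end (x,ẋ)=(0.045439, 0.088957)
phase 3: p=0.2319, T=0.279, ωT=0.813118, cosh=1.349200, sinh=0.905727; start (x,ẋ)=(0.045439, 0.088957) → end (x,ẋ)=(0.007972, -0.372172)

x = 0.0080, ẋ = -0.3722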